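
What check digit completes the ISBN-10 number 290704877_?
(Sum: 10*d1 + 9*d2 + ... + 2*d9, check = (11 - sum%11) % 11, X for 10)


Weighted sum: 237
237 mod 11 = 6

Check digit: 5


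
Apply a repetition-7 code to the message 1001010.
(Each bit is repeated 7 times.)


Each bit -> 7 copies

1111111000000000000001111111000000011111110000000


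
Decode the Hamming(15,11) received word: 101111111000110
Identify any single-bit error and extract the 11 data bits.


Syndrome = 0: no error detected

Data: 11111000110 (no errors)


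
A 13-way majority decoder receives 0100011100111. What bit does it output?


Ones: 7 out of 13
Threshold: 7

1 (7/13 voted 1)


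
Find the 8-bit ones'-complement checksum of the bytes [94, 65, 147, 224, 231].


Sum = 761 mod 256 = 249
Complement = 6

6


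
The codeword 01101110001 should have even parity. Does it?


Number of 1s: 6

Yes, parity is correct (6 ones)


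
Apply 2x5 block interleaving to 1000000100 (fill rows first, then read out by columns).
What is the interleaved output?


Matrix:
  10000
  00100
Read columns: 1000010000

1000010000


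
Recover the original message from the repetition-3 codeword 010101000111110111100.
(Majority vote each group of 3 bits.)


Groups: 010, 101, 000, 111, 110, 111, 100
Majority votes: 0101110

0101110


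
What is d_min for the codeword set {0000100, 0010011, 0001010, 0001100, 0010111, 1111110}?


Comparing all pairs, minimum distance: 1
Can detect 0 errors, correct 0 errors

1


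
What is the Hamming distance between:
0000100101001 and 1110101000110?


XOR: 1110001101111
Count of 1s: 9

9


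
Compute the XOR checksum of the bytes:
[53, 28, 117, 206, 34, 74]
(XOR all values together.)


XOR chain: 53 ^ 28 ^ 117 ^ 206 ^ 34 ^ 74 = 250

250


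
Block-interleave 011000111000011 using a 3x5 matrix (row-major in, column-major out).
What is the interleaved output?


Matrix:
  01100
  01110
  00011
Read columns: 000110110011001

000110110011001


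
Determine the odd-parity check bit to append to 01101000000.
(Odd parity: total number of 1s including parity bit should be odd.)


Number of 1s in data: 3
Parity bit: 0

0


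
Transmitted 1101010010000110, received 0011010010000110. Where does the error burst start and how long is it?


XOR: 1110000000000000

Burst at position 0, length 3


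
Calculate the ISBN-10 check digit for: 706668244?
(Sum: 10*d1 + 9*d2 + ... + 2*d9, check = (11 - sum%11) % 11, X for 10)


Weighted sum: 264
264 mod 11 = 0

Check digit: 0


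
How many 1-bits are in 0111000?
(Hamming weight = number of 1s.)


Counting 1s in 0111000

3


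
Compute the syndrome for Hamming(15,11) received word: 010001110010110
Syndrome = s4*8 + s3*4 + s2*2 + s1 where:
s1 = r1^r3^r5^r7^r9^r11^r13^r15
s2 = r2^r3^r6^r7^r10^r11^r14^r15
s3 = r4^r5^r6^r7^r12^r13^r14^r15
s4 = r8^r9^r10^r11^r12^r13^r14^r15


s1=1, s2=1, s3=0, s4=0

Syndrome = 3 (error at position 3)


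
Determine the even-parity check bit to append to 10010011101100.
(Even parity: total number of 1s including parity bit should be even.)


Number of 1s in data: 7
Parity bit: 1

1


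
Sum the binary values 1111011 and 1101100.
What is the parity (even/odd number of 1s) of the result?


1111011 = 123
1101100 = 108
Sum = 231 = 11100111
1s count = 6

even parity (6 ones in 11100111)


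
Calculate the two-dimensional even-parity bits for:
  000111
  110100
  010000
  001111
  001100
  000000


Row parities: 111000
Column parities: 100000

Row P: 111000, Col P: 100000, Corner: 1


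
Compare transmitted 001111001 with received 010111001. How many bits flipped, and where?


XOR: 011000000

2 error(s) at position(s): 1, 2


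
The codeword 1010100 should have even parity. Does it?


Number of 1s: 3

No, parity error (3 ones)


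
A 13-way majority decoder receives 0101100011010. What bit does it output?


Ones: 6 out of 13
Threshold: 7

0 (6/13 voted 1)


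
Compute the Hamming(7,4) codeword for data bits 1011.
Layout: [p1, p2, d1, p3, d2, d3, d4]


Parity bits: p1=0, p2=1, p3=0

0110011


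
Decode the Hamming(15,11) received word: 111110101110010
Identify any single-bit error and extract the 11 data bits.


Syndrome = 0: no error detected

Data: 11011110010 (no errors)


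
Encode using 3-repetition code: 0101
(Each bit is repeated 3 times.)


Each bit -> 3 copies

000111000111


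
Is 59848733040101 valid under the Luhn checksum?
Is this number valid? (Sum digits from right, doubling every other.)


Luhn sum = 50
50 mod 10 = 0

Valid (Luhn sum mod 10 = 0)


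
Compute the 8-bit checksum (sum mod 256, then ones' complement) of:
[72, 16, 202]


Sum = 290 mod 256 = 34
Complement = 221

221


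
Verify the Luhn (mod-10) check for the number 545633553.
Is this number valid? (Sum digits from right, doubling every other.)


Luhn sum = 39
39 mod 10 = 9

Invalid (Luhn sum mod 10 = 9)


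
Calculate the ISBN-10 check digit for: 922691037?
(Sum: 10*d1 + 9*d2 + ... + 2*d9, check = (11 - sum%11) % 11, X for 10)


Weighted sum: 248
248 mod 11 = 6

Check digit: 5


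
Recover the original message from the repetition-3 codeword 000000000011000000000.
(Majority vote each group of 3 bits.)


Groups: 000, 000, 000, 011, 000, 000, 000
Majority votes: 0001000

0001000


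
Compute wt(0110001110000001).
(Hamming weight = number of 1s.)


Counting 1s in 0110001110000001

6


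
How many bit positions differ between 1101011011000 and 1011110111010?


XOR: 0110101100010
Count of 1s: 6

6


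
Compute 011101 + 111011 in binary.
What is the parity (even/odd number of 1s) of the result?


011101 = 29
111011 = 59
Sum = 88 = 1011000
1s count = 3

odd parity (3 ones in 1011000)


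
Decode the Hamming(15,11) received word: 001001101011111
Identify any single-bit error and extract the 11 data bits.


Syndrome = 0: no error detected

Data: 10111011111 (no errors)


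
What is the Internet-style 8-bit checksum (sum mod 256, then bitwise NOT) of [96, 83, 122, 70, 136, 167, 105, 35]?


Sum = 814 mod 256 = 46
Complement = 209

209


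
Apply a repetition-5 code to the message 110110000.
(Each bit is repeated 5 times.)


Each bit -> 5 copies

111111111100000111111111100000000000000000000


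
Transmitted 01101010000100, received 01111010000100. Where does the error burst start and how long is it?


XOR: 00010000000000

Burst at position 3, length 1


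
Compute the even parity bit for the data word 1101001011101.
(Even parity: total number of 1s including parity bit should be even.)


Number of 1s in data: 8
Parity bit: 0

0


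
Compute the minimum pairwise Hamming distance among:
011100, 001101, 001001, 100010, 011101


Comparing all pairs, minimum distance: 1
Can detect 0 errors, correct 0 errors

1


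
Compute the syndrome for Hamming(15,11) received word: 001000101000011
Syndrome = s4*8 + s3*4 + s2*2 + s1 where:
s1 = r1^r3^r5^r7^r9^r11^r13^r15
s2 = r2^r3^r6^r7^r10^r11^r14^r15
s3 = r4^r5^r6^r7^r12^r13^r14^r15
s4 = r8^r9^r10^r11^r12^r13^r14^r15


s1=0, s2=0, s3=1, s4=1

Syndrome = 12 (error at position 12)


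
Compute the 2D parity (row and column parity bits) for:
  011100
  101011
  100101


Row parities: 101
Column parities: 010010

Row P: 101, Col P: 010010, Corner: 0


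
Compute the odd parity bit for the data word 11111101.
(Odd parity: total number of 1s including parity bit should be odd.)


Number of 1s in data: 7
Parity bit: 0

0


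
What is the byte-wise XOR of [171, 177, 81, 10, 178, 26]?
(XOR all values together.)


XOR chain: 171 ^ 177 ^ 81 ^ 10 ^ 178 ^ 26 = 233

233


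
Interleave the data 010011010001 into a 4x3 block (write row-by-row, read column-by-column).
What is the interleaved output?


Matrix:
  010
  011
  010
  001
Read columns: 000011100101

000011100101


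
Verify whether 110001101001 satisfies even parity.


Number of 1s: 6

Yes, parity is correct (6 ones)


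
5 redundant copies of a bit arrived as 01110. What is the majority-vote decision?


Ones: 3 out of 5
Threshold: 3

1 (3/5 voted 1)


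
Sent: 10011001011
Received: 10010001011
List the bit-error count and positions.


XOR: 00001000000

1 error(s) at position(s): 4


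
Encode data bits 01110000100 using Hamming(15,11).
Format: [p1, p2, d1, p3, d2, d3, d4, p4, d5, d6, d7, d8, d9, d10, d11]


Parity bits: p1=1, p2=0, p3=0, p4=1

100011110000100


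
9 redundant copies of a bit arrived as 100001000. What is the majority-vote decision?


Ones: 2 out of 9
Threshold: 5

0 (2/9 voted 1)


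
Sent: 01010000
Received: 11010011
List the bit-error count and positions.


XOR: 10000011

3 error(s) at position(s): 0, 6, 7


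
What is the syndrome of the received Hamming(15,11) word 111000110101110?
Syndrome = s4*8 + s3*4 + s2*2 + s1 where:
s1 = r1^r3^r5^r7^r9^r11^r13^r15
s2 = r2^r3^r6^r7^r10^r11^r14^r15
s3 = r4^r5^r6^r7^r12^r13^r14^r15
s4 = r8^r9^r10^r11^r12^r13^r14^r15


s1=0, s2=1, s3=0, s4=1

Syndrome = 10 (error at position 10)


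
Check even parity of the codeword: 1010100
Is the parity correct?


Number of 1s: 3

No, parity error (3 ones)


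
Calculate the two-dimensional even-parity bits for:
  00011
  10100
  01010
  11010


Row parities: 0001
Column parities: 00111

Row P: 0001, Col P: 00111, Corner: 1


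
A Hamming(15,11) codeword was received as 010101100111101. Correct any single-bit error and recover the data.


Syndrome = 8: error at position 8

Data: 00110111101 (corrected bit 8)


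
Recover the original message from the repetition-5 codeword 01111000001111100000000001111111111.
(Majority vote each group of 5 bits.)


Groups: 01111, 00000, 11111, 00000, 00000, 11111, 11111
Majority votes: 1010011

1010011


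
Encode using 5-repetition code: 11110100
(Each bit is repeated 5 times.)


Each bit -> 5 copies

1111111111111111111100000111110000000000


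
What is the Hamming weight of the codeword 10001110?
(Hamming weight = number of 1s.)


Counting 1s in 10001110

4


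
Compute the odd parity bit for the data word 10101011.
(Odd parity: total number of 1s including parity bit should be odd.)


Number of 1s in data: 5
Parity bit: 0

0


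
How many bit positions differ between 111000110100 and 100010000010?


XOR: 011010110110
Count of 1s: 7

7


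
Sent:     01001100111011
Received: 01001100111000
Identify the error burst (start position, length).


XOR: 00000000000011

Burst at position 12, length 2


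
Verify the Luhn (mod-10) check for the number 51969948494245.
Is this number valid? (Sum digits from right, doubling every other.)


Luhn sum = 91
91 mod 10 = 1

Invalid (Luhn sum mod 10 = 1)


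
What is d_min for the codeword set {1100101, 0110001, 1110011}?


Comparing all pairs, minimum distance: 2
Can detect 1 errors, correct 0 errors

2


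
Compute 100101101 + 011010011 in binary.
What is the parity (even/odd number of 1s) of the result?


100101101 = 301
011010011 = 211
Sum = 512 = 1000000000
1s count = 1

odd parity (1 ones in 1000000000)


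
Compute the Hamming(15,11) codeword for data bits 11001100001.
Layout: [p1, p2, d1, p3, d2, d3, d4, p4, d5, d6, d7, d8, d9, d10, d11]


Parity bits: p1=0, p2=1, p3=0, p4=1

011010011100001


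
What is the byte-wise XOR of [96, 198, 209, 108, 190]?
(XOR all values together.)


XOR chain: 96 ^ 198 ^ 209 ^ 108 ^ 190 = 165

165


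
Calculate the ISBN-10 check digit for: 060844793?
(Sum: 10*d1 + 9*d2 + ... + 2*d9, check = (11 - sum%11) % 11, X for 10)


Weighted sum: 215
215 mod 11 = 6

Check digit: 5


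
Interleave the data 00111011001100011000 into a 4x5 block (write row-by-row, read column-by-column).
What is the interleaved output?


Matrix:
  00111
  01100
  11000
  11000
Read columns: 00110111110010001000

00110111110010001000


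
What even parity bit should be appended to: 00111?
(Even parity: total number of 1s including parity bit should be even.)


Number of 1s in data: 3
Parity bit: 1

1


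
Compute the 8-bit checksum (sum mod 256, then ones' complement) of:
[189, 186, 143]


Sum = 518 mod 256 = 6
Complement = 249

249


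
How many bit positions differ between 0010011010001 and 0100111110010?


XOR: 0110100100011
Count of 1s: 6

6


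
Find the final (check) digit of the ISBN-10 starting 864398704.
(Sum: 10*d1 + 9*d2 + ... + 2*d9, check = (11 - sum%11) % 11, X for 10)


Weighted sum: 317
317 mod 11 = 9

Check digit: 2


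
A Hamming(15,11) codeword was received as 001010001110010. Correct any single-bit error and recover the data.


Syndrome = 0: no error detected

Data: 11001110010 (no errors)


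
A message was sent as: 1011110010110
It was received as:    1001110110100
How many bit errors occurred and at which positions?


XOR: 0010000100010

3 error(s) at position(s): 2, 7, 11


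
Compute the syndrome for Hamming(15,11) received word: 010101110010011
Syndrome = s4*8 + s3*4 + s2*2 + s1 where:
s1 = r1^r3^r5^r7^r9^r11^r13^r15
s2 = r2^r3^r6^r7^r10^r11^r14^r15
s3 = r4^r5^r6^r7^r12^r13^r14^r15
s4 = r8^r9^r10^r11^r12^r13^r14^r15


s1=1, s2=0, s3=1, s4=0

Syndrome = 5 (error at position 5)


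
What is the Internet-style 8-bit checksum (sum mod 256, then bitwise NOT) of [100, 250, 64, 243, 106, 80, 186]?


Sum = 1029 mod 256 = 5
Complement = 250

250


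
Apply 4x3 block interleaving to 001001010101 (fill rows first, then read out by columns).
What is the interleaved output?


Matrix:
  001
  001
  010
  101
Read columns: 000100101101

000100101101


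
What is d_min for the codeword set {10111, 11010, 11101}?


Comparing all pairs, minimum distance: 2
Can detect 1 errors, correct 0 errors

2


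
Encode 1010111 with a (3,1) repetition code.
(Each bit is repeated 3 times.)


Each bit -> 3 copies

111000111000111111111


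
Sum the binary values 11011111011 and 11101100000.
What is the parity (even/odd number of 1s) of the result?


11011111011 = 1787
11101100000 = 1888
Sum = 3675 = 111001011011
1s count = 8

even parity (8 ones in 111001011011)


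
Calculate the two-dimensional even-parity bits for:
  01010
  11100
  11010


Row parities: 011
Column parities: 01100

Row P: 011, Col P: 01100, Corner: 0


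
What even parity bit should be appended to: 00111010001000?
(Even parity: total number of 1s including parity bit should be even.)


Number of 1s in data: 5
Parity bit: 1

1


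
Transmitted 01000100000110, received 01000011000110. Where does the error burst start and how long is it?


XOR: 00000111000000

Burst at position 5, length 3


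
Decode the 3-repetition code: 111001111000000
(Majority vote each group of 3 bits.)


Groups: 111, 001, 111, 000, 000
Majority votes: 10100

10100


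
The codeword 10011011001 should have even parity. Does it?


Number of 1s: 6

Yes, parity is correct (6 ones)


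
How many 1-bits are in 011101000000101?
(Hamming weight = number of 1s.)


Counting 1s in 011101000000101

6


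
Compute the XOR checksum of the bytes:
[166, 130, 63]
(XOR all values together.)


XOR chain: 166 ^ 130 ^ 63 = 27

27


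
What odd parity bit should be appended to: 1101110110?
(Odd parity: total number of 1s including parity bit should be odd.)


Number of 1s in data: 7
Parity bit: 0

0


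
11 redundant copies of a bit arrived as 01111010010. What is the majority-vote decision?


Ones: 6 out of 11
Threshold: 6

1 (6/11 voted 1)


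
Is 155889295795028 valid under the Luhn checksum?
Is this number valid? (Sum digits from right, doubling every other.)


Luhn sum = 74
74 mod 10 = 4

Invalid (Luhn sum mod 10 = 4)


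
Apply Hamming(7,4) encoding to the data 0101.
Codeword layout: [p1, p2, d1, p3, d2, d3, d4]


Parity bits: p1=0, p2=1, p3=0

0100101


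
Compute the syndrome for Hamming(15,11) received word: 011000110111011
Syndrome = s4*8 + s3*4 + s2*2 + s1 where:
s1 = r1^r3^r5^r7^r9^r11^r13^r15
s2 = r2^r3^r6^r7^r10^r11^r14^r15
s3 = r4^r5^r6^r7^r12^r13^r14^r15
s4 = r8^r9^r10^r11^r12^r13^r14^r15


s1=0, s2=1, s3=0, s4=0

Syndrome = 2 (error at position 2)


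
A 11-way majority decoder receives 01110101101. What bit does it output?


Ones: 7 out of 11
Threshold: 6

1 (7/11 voted 1)


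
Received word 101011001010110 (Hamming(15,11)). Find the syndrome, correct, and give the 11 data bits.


Syndrome = 0: no error detected

Data: 11101010110 (no errors)


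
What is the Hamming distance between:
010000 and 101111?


XOR: 111111
Count of 1s: 6

6


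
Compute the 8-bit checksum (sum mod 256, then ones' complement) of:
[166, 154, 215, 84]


Sum = 619 mod 256 = 107
Complement = 148

148


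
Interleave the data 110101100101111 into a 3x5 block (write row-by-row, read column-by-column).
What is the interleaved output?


Matrix:
  11010
  11001
  01111
Read columns: 110111001101011

110111001101011


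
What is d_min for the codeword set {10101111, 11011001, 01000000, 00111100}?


Comparing all pairs, minimum distance: 4
Can detect 3 errors, correct 1 errors

4


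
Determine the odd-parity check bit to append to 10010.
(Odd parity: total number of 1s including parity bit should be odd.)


Number of 1s in data: 2
Parity bit: 1

1


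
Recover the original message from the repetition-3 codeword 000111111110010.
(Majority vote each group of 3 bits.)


Groups: 000, 111, 111, 110, 010
Majority votes: 01110

01110


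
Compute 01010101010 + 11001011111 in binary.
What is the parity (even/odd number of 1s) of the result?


01010101010 = 682
11001011111 = 1631
Sum = 2313 = 100100001001
1s count = 4

even parity (4 ones in 100100001001)


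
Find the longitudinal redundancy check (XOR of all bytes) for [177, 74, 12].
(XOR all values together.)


XOR chain: 177 ^ 74 ^ 12 = 247

247


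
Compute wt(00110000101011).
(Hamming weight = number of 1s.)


Counting 1s in 00110000101011

6


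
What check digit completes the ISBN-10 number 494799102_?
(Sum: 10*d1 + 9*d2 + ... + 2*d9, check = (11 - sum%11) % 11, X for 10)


Weighted sum: 309
309 mod 11 = 1

Check digit: X


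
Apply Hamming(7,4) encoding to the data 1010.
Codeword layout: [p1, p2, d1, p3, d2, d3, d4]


Parity bits: p1=1, p2=0, p3=1

1011010


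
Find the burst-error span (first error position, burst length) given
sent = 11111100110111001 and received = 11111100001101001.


XOR: 00000000111010000

Burst at position 8, length 5


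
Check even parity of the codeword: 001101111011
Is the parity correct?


Number of 1s: 8

Yes, parity is correct (8 ones)


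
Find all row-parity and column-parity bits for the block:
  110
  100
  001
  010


Row parities: 0111
Column parities: 001

Row P: 0111, Col P: 001, Corner: 1


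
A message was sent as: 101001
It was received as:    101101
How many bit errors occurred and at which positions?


XOR: 000100

1 error(s) at position(s): 3


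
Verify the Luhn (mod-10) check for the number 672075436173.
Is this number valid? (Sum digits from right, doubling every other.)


Luhn sum = 47
47 mod 10 = 7

Invalid (Luhn sum mod 10 = 7)


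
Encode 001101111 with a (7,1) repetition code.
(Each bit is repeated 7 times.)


Each bit -> 7 copies

000000000000001111111111111100000001111111111111111111111111111


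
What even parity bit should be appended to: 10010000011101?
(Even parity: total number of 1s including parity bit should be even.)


Number of 1s in data: 6
Parity bit: 0

0


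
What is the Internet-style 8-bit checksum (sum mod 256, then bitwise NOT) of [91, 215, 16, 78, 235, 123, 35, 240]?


Sum = 1033 mod 256 = 9
Complement = 246

246


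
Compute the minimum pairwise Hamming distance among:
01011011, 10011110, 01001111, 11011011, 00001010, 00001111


Comparing all pairs, minimum distance: 1
Can detect 0 errors, correct 0 errors

1


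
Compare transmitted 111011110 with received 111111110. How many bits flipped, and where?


XOR: 000100000

1 error(s) at position(s): 3


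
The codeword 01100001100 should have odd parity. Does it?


Number of 1s: 4

No, parity error (4 ones)


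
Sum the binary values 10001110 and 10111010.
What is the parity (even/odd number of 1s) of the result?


10001110 = 142
10111010 = 186
Sum = 328 = 101001000
1s count = 3

odd parity (3 ones in 101001000)


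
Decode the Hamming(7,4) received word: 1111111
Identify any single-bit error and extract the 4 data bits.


Syndrome = 0: no error detected

Data: 1111 (no errors)


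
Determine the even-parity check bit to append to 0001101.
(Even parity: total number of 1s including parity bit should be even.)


Number of 1s in data: 3
Parity bit: 1

1


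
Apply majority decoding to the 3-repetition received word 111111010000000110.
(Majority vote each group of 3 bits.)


Groups: 111, 111, 010, 000, 000, 110
Majority votes: 110001

110001


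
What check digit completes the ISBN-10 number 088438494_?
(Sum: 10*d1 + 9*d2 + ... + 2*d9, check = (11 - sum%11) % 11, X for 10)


Weighted sum: 273
273 mod 11 = 9

Check digit: 2


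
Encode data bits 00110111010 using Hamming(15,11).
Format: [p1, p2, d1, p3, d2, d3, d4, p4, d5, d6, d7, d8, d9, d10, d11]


Parity bits: p1=0, p2=1, p3=0, p4=0

010001100111010


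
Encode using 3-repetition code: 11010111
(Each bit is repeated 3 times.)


Each bit -> 3 copies

111111000111000111111111


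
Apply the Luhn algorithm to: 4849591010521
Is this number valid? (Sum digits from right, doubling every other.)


Luhn sum = 50
50 mod 10 = 0

Valid (Luhn sum mod 10 = 0)


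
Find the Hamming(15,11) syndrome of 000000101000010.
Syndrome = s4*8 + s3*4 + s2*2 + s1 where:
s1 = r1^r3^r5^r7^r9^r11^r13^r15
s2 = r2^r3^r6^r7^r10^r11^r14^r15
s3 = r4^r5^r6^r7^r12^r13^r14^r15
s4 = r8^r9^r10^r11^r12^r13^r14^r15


s1=0, s2=0, s3=0, s4=0

Syndrome = 0 (no error)


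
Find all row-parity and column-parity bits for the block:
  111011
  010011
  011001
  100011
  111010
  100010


Row parities: 111100
Column parities: 001010

Row P: 111100, Col P: 001010, Corner: 0


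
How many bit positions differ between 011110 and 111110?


XOR: 100000
Count of 1s: 1

1


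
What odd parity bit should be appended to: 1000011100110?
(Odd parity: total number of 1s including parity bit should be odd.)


Number of 1s in data: 6
Parity bit: 1

1


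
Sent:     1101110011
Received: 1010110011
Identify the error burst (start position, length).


XOR: 0111000000

Burst at position 1, length 3


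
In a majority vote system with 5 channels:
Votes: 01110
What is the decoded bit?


Ones: 3 out of 5
Threshold: 3

1 (3/5 voted 1)


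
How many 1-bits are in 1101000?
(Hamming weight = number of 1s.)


Counting 1s in 1101000

3


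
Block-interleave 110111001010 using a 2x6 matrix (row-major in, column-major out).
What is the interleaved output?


Matrix:
  110111
  001010
Read columns: 101001101110

101001101110


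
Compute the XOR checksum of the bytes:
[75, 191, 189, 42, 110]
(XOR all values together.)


XOR chain: 75 ^ 191 ^ 189 ^ 42 ^ 110 = 13

13


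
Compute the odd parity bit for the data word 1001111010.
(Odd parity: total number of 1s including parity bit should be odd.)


Number of 1s in data: 6
Parity bit: 1

1


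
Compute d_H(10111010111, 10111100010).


XOR: 00000110101
Count of 1s: 4

4


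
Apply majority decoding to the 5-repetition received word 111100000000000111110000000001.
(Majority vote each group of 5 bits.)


Groups: 11110, 00000, 00000, 11111, 00000, 00001
Majority votes: 100100

100100


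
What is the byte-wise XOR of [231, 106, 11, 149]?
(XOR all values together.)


XOR chain: 231 ^ 106 ^ 11 ^ 149 = 19

19


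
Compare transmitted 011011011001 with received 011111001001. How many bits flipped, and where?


XOR: 000100010000

2 error(s) at position(s): 3, 7


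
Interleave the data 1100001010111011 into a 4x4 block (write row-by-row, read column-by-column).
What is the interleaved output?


Matrix:
  1100
  0010
  1011
  1011
Read columns: 1011100001110011

1011100001110011


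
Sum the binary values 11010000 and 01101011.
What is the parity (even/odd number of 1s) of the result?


11010000 = 208
01101011 = 107
Sum = 315 = 100111011
1s count = 6

even parity (6 ones in 100111011)


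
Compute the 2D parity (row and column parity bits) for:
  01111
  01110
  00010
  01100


Row parities: 0110
Column parities: 01111

Row P: 0110, Col P: 01111, Corner: 0


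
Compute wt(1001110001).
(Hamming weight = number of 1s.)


Counting 1s in 1001110001

5


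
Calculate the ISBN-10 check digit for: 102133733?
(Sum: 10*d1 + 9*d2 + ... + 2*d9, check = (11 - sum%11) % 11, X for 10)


Weighted sum: 109
109 mod 11 = 10

Check digit: 1


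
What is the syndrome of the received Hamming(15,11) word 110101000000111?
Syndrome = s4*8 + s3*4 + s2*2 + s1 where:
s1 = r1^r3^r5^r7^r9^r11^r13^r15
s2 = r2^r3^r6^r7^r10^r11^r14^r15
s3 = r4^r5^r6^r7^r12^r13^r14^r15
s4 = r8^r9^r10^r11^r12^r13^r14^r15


s1=1, s2=0, s3=1, s4=1

Syndrome = 13 (error at position 13)


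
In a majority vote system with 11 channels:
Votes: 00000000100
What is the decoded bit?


Ones: 1 out of 11
Threshold: 6

0 (1/11 voted 1)


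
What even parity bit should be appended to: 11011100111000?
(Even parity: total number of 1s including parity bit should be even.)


Number of 1s in data: 8
Parity bit: 0

0


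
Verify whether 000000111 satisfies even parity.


Number of 1s: 3

No, parity error (3 ones)


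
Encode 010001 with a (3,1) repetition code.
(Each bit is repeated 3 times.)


Each bit -> 3 copies

000111000000000111


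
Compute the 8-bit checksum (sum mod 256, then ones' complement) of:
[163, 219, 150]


Sum = 532 mod 256 = 20
Complement = 235

235


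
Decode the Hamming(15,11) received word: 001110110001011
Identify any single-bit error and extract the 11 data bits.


Syndrome = 0: no error detected

Data: 11010001011 (no errors)


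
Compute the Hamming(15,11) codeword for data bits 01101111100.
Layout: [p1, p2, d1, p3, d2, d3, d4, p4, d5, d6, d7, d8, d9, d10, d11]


Parity bits: p1=0, p2=1, p3=0, p4=1

010011011111100


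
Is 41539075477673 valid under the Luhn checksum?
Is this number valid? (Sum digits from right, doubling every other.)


Luhn sum = 66
66 mod 10 = 6

Invalid (Luhn sum mod 10 = 6)


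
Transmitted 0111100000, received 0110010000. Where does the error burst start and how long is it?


XOR: 0001110000

Burst at position 3, length 3


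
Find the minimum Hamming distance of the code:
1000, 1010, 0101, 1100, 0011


Comparing all pairs, minimum distance: 1
Can detect 0 errors, correct 0 errors

1


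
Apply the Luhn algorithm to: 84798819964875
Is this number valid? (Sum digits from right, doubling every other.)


Luhn sum = 92
92 mod 10 = 2

Invalid (Luhn sum mod 10 = 2)


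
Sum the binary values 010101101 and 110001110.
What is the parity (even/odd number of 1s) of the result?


010101101 = 173
110001110 = 398
Sum = 571 = 1000111011
1s count = 6

even parity (6 ones in 1000111011)


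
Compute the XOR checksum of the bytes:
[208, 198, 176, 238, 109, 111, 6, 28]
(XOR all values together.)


XOR chain: 208 ^ 198 ^ 176 ^ 238 ^ 109 ^ 111 ^ 6 ^ 28 = 80

80


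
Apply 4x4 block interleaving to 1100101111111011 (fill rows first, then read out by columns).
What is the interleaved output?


Matrix:
  1100
  1011
  1111
  1011
Read columns: 1111101001110111

1111101001110111


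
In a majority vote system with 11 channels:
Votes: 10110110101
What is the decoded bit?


Ones: 7 out of 11
Threshold: 6

1 (7/11 voted 1)


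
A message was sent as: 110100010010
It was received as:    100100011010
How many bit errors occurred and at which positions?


XOR: 010000001000

2 error(s) at position(s): 1, 8


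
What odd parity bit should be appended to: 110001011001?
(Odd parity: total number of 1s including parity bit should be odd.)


Number of 1s in data: 6
Parity bit: 1

1


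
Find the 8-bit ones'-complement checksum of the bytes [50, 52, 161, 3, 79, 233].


Sum = 578 mod 256 = 66
Complement = 189

189


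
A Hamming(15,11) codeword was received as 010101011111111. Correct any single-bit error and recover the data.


Syndrome = 0: no error detected

Data: 00101111111 (no errors)


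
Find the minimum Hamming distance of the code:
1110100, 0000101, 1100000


Comparing all pairs, minimum distance: 2
Can detect 1 errors, correct 0 errors

2


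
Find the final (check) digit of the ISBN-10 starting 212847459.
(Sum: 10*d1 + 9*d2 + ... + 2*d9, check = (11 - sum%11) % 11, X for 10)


Weighted sum: 209
209 mod 11 = 0

Check digit: 0


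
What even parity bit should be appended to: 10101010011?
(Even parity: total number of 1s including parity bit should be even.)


Number of 1s in data: 6
Parity bit: 0

0


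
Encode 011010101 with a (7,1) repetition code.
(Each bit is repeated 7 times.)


Each bit -> 7 copies

000000011111111111111000000011111110000000111111100000001111111


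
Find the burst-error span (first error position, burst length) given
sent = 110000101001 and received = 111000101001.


XOR: 001000000000

Burst at position 2, length 1


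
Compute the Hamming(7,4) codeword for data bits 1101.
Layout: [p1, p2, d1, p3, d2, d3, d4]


Parity bits: p1=1, p2=0, p3=0

1010101


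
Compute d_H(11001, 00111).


XOR: 11110
Count of 1s: 4

4


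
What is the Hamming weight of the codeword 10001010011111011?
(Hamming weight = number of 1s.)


Counting 1s in 10001010011111011

10


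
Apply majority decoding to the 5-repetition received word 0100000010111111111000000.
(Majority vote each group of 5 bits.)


Groups: 01000, 00010, 11111, 11110, 00000
Majority votes: 00110

00110


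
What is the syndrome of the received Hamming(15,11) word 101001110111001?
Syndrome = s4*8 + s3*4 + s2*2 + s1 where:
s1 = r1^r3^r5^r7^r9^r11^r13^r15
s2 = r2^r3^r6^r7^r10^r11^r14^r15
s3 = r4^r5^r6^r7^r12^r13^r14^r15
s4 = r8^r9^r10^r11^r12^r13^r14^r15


s1=1, s2=0, s3=0, s4=1

Syndrome = 9 (error at position 9)


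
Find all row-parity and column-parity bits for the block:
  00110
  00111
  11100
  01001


Row parities: 0110
Column parities: 10100

Row P: 0110, Col P: 10100, Corner: 0


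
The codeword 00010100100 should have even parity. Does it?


Number of 1s: 3

No, parity error (3 ones)


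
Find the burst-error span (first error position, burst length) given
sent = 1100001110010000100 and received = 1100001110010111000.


XOR: 0000000000000111100

Burst at position 13, length 4


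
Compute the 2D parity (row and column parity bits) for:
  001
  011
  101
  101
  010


Row parities: 10001
Column parities: 000

Row P: 10001, Col P: 000, Corner: 0


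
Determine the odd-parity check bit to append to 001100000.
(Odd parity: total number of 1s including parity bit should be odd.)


Number of 1s in data: 2
Parity bit: 1

1


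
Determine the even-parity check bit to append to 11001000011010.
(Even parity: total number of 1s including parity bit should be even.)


Number of 1s in data: 6
Parity bit: 0

0


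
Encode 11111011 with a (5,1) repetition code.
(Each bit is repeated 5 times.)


Each bit -> 5 copies

1111111111111111111111111000001111111111


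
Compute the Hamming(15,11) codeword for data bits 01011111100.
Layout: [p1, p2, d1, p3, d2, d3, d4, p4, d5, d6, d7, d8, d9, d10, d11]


Parity bits: p1=1, p2=1, p3=0, p4=1

110010111111100


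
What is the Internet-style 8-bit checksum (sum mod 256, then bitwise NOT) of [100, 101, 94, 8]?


Sum = 303 mod 256 = 47
Complement = 208

208


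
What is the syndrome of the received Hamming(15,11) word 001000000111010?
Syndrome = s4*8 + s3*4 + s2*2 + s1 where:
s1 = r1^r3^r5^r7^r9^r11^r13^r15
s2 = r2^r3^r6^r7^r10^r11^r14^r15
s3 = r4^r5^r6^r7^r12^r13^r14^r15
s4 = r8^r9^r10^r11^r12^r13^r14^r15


s1=0, s2=0, s3=0, s4=0

Syndrome = 0 (no error)


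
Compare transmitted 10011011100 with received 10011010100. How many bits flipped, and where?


XOR: 00000001000

1 error(s) at position(s): 7


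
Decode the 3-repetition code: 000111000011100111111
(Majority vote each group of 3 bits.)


Groups: 000, 111, 000, 011, 100, 111, 111
Majority votes: 0101011

0101011


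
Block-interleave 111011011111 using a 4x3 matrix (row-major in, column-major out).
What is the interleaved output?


Matrix:
  111
  011
  011
  111
Read columns: 100111111111

100111111111


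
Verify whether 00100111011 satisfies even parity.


Number of 1s: 6

Yes, parity is correct (6 ones)


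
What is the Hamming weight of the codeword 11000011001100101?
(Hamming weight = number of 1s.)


Counting 1s in 11000011001100101

8


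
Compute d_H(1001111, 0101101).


XOR: 1100010
Count of 1s: 3

3


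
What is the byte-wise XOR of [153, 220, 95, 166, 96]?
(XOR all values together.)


XOR chain: 153 ^ 220 ^ 95 ^ 166 ^ 96 = 220

220


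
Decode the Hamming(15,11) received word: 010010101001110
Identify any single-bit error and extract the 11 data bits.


Syndrome = 6: error at position 6

Data: 01111001110 (corrected bit 6)


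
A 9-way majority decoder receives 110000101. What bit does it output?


Ones: 4 out of 9
Threshold: 5

0 (4/9 voted 1)


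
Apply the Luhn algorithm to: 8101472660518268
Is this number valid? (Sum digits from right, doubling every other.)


Luhn sum = 59
59 mod 10 = 9

Invalid (Luhn sum mod 10 = 9)


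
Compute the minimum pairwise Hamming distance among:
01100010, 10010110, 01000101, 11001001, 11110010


Comparing all pairs, minimum distance: 2
Can detect 1 errors, correct 0 errors

2


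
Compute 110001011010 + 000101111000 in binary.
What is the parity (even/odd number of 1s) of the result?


110001011010 = 3162
000101111000 = 376
Sum = 3538 = 110111010010
1s count = 7

odd parity (7 ones in 110111010010)


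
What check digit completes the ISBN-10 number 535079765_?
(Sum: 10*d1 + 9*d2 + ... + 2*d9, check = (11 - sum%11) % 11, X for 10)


Weighted sum: 260
260 mod 11 = 7

Check digit: 4


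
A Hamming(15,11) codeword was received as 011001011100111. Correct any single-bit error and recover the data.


Syndrome = 0: no error detected

Data: 10101100111 (no errors)


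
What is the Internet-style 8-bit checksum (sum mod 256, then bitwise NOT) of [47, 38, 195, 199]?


Sum = 479 mod 256 = 223
Complement = 32

32


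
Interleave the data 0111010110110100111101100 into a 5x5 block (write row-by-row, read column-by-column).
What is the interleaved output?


Matrix:
  01110
  10110
  11010
  01111
  01100
Read columns: 0110010111110111111000010

0110010111110111111000010


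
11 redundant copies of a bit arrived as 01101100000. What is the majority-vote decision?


Ones: 4 out of 11
Threshold: 6

0 (4/11 voted 1)


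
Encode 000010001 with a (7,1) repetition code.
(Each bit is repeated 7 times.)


Each bit -> 7 copies

000000000000000000000000000011111110000000000000000000001111111


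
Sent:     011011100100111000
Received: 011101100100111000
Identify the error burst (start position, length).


XOR: 000110000000000000

Burst at position 3, length 2


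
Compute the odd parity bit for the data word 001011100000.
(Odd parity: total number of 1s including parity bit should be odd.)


Number of 1s in data: 4
Parity bit: 1

1


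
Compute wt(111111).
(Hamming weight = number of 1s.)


Counting 1s in 111111

6


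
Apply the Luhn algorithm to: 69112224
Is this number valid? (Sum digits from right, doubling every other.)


Luhn sum = 29
29 mod 10 = 9

Invalid (Luhn sum mod 10 = 9)


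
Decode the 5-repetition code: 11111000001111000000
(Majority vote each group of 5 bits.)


Groups: 11111, 00000, 11110, 00000
Majority votes: 1010

1010


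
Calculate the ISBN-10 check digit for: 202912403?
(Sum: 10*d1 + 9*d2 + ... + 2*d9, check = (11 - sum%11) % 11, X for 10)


Weighted sum: 137
137 mod 11 = 5

Check digit: 6


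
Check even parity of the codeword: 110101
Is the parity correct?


Number of 1s: 4

Yes, parity is correct (4 ones)


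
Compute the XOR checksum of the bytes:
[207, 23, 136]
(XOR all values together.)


XOR chain: 207 ^ 23 ^ 136 = 80

80


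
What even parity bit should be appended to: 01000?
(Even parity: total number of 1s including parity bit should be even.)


Number of 1s in data: 1
Parity bit: 1

1


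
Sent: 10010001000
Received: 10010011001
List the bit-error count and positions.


XOR: 00000010001

2 error(s) at position(s): 6, 10


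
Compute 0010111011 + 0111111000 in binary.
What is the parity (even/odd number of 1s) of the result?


0010111011 = 187
0111111000 = 504
Sum = 691 = 1010110011
1s count = 6

even parity (6 ones in 1010110011)


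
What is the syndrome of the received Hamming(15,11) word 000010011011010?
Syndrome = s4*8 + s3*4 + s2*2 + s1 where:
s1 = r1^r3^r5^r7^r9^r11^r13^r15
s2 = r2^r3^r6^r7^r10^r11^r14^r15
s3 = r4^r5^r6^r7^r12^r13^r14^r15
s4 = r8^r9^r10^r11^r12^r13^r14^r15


s1=1, s2=0, s3=1, s4=1

Syndrome = 13 (error at position 13)


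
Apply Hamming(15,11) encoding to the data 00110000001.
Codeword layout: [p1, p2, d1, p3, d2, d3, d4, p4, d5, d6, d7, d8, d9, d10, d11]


Parity bits: p1=0, p2=1, p3=1, p4=1

010101110000001


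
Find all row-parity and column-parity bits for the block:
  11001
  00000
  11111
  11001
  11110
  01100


Row parities: 101100
Column parities: 01101

Row P: 101100, Col P: 01101, Corner: 1


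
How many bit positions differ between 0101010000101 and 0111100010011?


XOR: 0010110010110
Count of 1s: 6

6


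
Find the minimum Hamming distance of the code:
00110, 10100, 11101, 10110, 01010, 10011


Comparing all pairs, minimum distance: 1
Can detect 0 errors, correct 0 errors

1


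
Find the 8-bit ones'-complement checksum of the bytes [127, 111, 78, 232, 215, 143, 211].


Sum = 1117 mod 256 = 93
Complement = 162

162


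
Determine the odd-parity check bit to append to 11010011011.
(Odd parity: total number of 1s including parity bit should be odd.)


Number of 1s in data: 7
Parity bit: 0

0


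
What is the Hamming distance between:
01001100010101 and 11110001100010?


XOR: 10111101110111
Count of 1s: 11

11


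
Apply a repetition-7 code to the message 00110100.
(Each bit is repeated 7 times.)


Each bit -> 7 copies

00000000000000111111111111110000000111111100000000000000


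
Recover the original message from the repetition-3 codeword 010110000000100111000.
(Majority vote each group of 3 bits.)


Groups: 010, 110, 000, 000, 100, 111, 000
Majority votes: 0100010

0100010


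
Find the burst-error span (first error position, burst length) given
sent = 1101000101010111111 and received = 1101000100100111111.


XOR: 0000000001110000000

Burst at position 9, length 3


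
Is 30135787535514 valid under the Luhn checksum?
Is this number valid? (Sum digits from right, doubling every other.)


Luhn sum = 49
49 mod 10 = 9

Invalid (Luhn sum mod 10 = 9)


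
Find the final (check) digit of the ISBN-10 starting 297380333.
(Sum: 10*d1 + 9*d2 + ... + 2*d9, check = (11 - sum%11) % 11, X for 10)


Weighted sum: 253
253 mod 11 = 0

Check digit: 0
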